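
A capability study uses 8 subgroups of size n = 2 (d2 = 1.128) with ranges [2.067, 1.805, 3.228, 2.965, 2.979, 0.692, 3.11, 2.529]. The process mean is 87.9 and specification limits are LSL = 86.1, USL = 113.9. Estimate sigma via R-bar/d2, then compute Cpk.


R_bar = (2.067 + 1.805 + 3.228 + 2.965 + 2.979 + 0.692 + 3.11 + 2.529) / 8 = 2.421875
sigma = R_bar / d2 = 2.421875 / 1.128 = 2.1470523
Cp = (USL - LSL)/(6*sigma) = (113.9 - 86.1)/(6*2.1470523) = 2.1580
Cpu = (113.9 - 87.9)/(3*2.1470523) = 4.0365
Cpl = (87.9 - 86.1)/(3*2.1470523) = 0.2795
Cpk = min(Cpu, Cpl) = 0.2795

0.2795


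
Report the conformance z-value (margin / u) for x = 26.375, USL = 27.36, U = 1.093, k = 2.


u = U / k = 1.093 / 2 = 0.5465
margin = |USL - x| = |27.36 - 26.375| = 0.985
z = margin / u = 0.985 / 0.5465
z = 1.8024

1.8024


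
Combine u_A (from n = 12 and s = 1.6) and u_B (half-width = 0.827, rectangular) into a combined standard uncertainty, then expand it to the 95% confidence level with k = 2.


u_A = s / sqrt(n) = 1.6 / sqrt(12) = 0.46188022
u_B = half_width / sqrt(3) = 0.827 / sqrt(3) = 0.47746867
uc = sqrt(u_A^2 + u_B^2) = sqrt(0.46188022^2 + 0.47746867^2) = 0.66431142
U = k * uc = 2 * 0.66431142
U = 1.3286

1.3286


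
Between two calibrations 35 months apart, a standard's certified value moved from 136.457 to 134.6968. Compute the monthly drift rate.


rate = (v2 - v1) / months
= (134.6968 - 136.457) / 35
= -1.7602 / 35
= -0.0503

-0.0503


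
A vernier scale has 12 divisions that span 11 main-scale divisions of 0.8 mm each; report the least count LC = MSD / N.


LC = MSD / n_div
= 0.8 / 12
= 0.0667

0.0667


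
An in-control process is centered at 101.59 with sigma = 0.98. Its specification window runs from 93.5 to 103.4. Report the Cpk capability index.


Cpu = (USL - mean) / (3*sigma) = (103.4 - 101.59) / (3*0.98) = 0.6156
Cpl = (mean - LSL) / (3*sigma) = (101.59 - 93.5) / (3*0.98) = 2.7517
Cpk = min(Cpu, Cpl) = 0.6156

0.6156


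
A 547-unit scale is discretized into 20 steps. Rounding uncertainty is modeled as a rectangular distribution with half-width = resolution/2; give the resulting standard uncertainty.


resolution = range / divisions
resolution = 547 / 20 = 27.35
u_res = resolution / (2*sqrt(3))
u_res = 27.35 / 3.4641016
u_res = 7.8953

7.8953


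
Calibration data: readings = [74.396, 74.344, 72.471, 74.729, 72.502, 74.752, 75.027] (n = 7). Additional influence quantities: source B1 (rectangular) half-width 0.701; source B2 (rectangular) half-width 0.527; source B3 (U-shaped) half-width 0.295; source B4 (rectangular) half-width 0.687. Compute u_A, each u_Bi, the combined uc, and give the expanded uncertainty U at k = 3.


mean = (74.396 + 74.344 + 72.471 + 74.729 + 72.502 + 74.752 + 75.027) / 7 = 74.03157143
s = sqrt(sum((x - mean)^2)/(n-1)) = 1.0802541
u_A = s / sqrt(n) = 1.0802541 / sqrt(7) = 0.40829767
u_B1 = 0.701 / sqrt(3) = 0.40472254
u_B2 = 0.527 / sqrt(3) = 0.30426359
u_B3 = 0.295 / sqrt(2) = 0.2085965
u_B4 = 0.687 / sqrt(3) = 0.39663963
uc = sqrt(0.40829767^2 + 0.40472254^2 + 0.30426359^2 + 0.2085965^2 + 0.39663963^2) = 0.78988553
U = k * uc = 3 * 0.78988553
U = 2.3697

2.3697


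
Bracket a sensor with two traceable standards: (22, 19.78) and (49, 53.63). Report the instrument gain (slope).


slope = (y2 - y1) / (x2 - x1)
= (53.63 - 19.78) / (49 - 22)
= 33.8500 / 27
= 1.2537

1.2537


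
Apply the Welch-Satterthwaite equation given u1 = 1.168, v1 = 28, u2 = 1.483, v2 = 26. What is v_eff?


uc = sqrt(u1^2 + u2^2) = sqrt(1.168^2 + 1.483^2) = 1.8877269
v_eff = uc^4 / (u1^4/v1 + u2^4/v2)
= 1.8877269^4 / (1.168^4/28 + 1.483^4/26)
= 12.698624 / 0.25250165
v_eff = 50.2913

50.2913


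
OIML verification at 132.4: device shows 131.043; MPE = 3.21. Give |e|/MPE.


e = indication - reference = 131.043 - 132.4 = -1.3570
|e| = 1.3570
ratio = |e| / MPE = 1.3570 / 3.21
ratio = 0.4227

0.4227


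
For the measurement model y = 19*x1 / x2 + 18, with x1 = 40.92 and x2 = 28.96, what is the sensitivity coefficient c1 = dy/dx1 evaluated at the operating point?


y = 19*x1 / x2 + 18
dy/dx1 = 19/x2
Evaluate at x2 = 28.96: c1 = 19 / 28.96
c1 = 0.6561

0.6561


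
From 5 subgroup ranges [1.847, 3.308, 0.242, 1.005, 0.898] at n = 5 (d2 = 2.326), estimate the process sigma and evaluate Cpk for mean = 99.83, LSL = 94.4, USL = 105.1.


R_bar = (1.847 + 3.308 + 0.242 + 1.005 + 0.898) / 5 = 1.46
sigma = R_bar / d2 = 1.46 / 2.326 = 0.62768702
Cp = (USL - LSL)/(6*sigma) = (105.1 - 94.4)/(6*0.62768702) = 2.8411
Cpu = (105.1 - 99.83)/(3*0.62768702) = 2.7986
Cpl = (99.83 - 94.4)/(3*0.62768702) = 2.8836
Cpk = min(Cpu, Cpl) = 2.7986

2.7986


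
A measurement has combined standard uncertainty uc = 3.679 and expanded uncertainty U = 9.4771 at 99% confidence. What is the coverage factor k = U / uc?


k = U / uc
k = 9.4771 / 3.679
k = 2.576

2.576


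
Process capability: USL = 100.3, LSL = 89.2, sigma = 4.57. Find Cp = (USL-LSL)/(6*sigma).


Cp = (USL - LSL) / (6 * sigma)
= (100.3 - 89.2) / (6 * 4.57)
= 11.1000 / 27.4200
= 0.4048

0.4048


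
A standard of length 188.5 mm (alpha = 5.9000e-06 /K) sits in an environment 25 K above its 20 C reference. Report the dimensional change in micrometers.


dL = L * alpha * dT
= 188.5 * 5.9000e-06 * 25
= 0.0278038 mm
dL_um = 0.0278038 * 1000 = 27.8038 um

27.8038


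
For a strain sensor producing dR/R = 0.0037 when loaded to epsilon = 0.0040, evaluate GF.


GF = (dR/R) / epsilon
= 0.0037 / 0.0040
= 0.9250

0.9250


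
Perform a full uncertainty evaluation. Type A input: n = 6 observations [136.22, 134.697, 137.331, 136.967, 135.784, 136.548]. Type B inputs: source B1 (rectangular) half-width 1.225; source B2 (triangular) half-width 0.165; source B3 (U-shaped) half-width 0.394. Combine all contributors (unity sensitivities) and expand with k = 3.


mean = (136.22 + 134.697 + 137.331 + 136.967 + 135.784 + 136.548) / 6 = 136.2578333
s = sqrt(sum((x - mean)^2)/(n-1)) = 0.93818451
u_A = s / sqrt(n) = 0.93818451 / sqrt(6) = 0.38301222
u_B1 = 1.225 / sqrt(3) = 0.70725408
u_B2 = 0.165 / sqrt(6) = 0.067360968
u_B3 = 0.394 / sqrt(2) = 0.27860007
uc = sqrt(0.38301222^2 + 0.70725408^2 + 0.067360968^2 + 0.27860007^2) = 0.85385139
U = k * uc = 3 * 0.85385139
U = 2.5616

2.5616


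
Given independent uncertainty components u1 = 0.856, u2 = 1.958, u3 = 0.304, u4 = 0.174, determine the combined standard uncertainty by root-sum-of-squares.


uc = sqrt(0.856^2 + 1.958^2 + 0.304^2 + 0.174^2)
uc = sqrt(4.689192)
uc = 2.1655

2.1655


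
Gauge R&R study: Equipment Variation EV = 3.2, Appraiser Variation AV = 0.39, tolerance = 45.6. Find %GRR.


GRR = sqrt(EV^2 + AV^2) = sqrt(3.2^2 + 0.39^2) = 3.223678
%GRR = GRR / tol * 100 = 3.223678 / 45.6 * 100
%GRR = 7.0695

7.0695


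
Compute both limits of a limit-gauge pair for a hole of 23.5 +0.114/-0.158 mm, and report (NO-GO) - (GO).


GO = nominal - lower_tol (smallest hole = maximum material condition)
GO = 23.5 - 0.158 = 23.342
NO-GO = nominal + upper_tol (largest hole = least material condition)
NO-GO = 23.5 + 0.114 = 23.614
spread = NO-GO - GO = 23.614 - 23.342 = 0.2720

0.2720


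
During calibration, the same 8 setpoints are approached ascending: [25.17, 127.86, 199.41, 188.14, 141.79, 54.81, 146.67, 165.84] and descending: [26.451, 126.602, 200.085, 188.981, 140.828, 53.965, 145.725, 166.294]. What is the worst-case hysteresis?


|25.17 - 26.451| = 1.2810
|127.86 - 126.602| = 1.2580
|199.41 - 200.085| = 0.6750
|188.14 - 188.981| = 0.8410
|141.79 - 140.828| = 0.9620
|54.81 - 53.965| = 0.8450
|146.67 - 145.725| = 0.9450
|165.84 - 166.294| = 0.4540
hysteresis = max(diffs) = 1.2810

1.2810


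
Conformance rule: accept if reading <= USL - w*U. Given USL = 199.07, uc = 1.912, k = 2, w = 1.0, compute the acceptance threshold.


U = k * uc = 2 * 1.912 = 3.824
guard band g = w * U = 1.0 * 3.824 = 3.824
AL = USL - g = 199.07 - 3.824
AL = 195.2460

195.2460


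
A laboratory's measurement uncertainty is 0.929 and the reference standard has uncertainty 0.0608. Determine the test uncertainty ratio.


TUR = u_lab / u_ref
= 0.929 / 0.0608
= 15.2796

15.2796


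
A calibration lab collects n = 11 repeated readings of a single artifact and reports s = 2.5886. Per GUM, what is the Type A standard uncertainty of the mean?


u_A = s / sqrt(n)
u_A = 2.5886 / sqrt(11)
u_A = 2.5886 / 3.3166248
u_A = 0.7805

0.7805


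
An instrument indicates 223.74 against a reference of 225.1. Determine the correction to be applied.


Correction = standard - reading
= 225.1 - 223.74
= 1.3600

1.3600


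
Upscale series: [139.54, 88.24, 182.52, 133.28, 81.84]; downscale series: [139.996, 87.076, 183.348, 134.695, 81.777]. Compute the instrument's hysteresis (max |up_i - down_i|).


|139.54 - 139.996| = 0.4560
|88.24 - 87.076| = 1.1640
|182.52 - 183.348| = 0.8280
|133.28 - 134.695| = 1.4150
|81.84 - 81.777| = 0.0630
hysteresis = max(diffs) = 1.4150

1.4150


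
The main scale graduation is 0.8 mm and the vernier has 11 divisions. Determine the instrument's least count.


LC = MSD / n_div
= 0.8 / 11
= 0.0727

0.0727


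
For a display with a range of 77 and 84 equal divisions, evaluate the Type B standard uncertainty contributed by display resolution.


resolution = range / divisions
resolution = 77 / 84 = 0.91666667
u_res = resolution / (2*sqrt(3))
u_res = 0.91666667 / 3.4641016
u_res = 0.2646

0.2646


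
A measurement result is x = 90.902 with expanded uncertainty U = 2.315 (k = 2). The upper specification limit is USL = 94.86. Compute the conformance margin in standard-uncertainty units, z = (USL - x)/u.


u = U / k = 2.315 / 2 = 1.1575
margin = |USL - x| = |94.86 - 90.902| = 3.958
z = margin / u = 3.958 / 1.1575
z = 3.4194

3.4194


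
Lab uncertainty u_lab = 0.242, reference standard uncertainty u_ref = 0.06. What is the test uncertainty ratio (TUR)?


TUR = u_lab / u_ref
= 0.242 / 0.06
= 4.0333

4.0333


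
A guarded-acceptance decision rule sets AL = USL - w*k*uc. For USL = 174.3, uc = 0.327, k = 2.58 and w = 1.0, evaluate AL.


U = k * uc = 2.58 * 0.327 = 0.84366
guard band g = w * U = 1.0 * 0.84366 = 0.84366
AL = USL - g = 174.3 - 0.84366
AL = 173.4563

173.4563


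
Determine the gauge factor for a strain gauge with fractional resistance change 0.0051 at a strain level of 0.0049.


GF = (dR/R) / epsilon
= 0.0051 / 0.0049
= 1.0408

1.0408


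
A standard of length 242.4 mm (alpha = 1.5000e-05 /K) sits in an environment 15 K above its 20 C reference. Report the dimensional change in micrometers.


dL = L * alpha * dT
= 242.4 * 1.5000e-05 * 15
= 0.0545400 mm
dL_um = 0.0545400 * 1000 = 54.5400 um

54.5400


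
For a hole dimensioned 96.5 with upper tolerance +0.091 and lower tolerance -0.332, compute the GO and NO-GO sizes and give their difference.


GO = nominal - lower_tol (smallest hole = maximum material condition)
GO = 96.5 - 0.332 = 96.168
NO-GO = nominal + upper_tol (largest hole = least material condition)
NO-GO = 96.5 + 0.091 = 96.591
spread = NO-GO - GO = 96.591 - 96.168 = 0.4230

0.4230


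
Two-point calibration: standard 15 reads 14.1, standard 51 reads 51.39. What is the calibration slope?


slope = (y2 - y1) / (x2 - x1)
= (51.39 - 14.1) / (51 - 15)
= 37.2900 / 36
= 1.0358

1.0358


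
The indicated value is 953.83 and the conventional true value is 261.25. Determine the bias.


Systematic error = measured - true
= 953.83 - 261.25
= 692.5800

692.5800


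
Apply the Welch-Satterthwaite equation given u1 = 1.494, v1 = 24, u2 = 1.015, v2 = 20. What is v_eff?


uc = sqrt(u1^2 + u2^2) = sqrt(1.494^2 + 1.015^2) = 1.806173
v_eff = uc^4 / (u1^4/v1 + u2^4/v2)
= 1.806173^4 / (1.494^4/24 + 1.015^4/20)
= 10.642346 / 0.26065087
v_eff = 40.8299

40.8299


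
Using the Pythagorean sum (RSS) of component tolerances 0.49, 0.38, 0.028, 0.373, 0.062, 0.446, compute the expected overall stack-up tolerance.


RSS = sqrt(0.49^2 + 0.38^2 + 0.028^2 + 0.373^2 + 0.062^2 + 0.446^2)
= sqrt(0.727173)
= 0.8527

0.8527


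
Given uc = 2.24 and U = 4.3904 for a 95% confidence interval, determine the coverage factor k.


k = U / uc
k = 4.3904 / 2.24
k = 1.96

1.96


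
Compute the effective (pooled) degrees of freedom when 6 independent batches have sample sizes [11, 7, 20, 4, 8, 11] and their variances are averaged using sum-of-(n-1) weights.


nu = sum_i (n_i - 1)
nu = ((11 - 1) + (7 - 1) + (20 - 1) + (4 - 1) + (8 - 1) + (11 - 1))
nu = 10 + 6 + 19 + 3 + 7 + 10
nu = 55

55


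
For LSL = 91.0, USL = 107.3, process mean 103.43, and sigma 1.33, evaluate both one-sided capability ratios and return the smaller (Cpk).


Cpu = (USL - mean) / (3*sigma) = (107.3 - 103.43) / (3*1.33) = 0.9699
Cpl = (mean - LSL) / (3*sigma) = (103.43 - 91.0) / (3*1.33) = 3.1153
Cpk = min(Cpu, Cpl) = 0.9699

0.9699


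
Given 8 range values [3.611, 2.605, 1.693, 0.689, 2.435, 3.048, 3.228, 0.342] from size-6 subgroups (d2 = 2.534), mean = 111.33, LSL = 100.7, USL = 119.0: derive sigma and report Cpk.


R_bar = (3.611 + 2.605 + 1.693 + 0.689 + 2.435 + 3.048 + 3.228 + 0.342) / 8 = 2.206375
sigma = R_bar / d2 = 2.206375 / 2.534 = 0.87070837
Cp = (USL - LSL)/(6*sigma) = (119.0 - 100.7)/(6*0.87070837) = 3.5029
Cpu = (119.0 - 111.33)/(3*0.87070837) = 2.9363
Cpl = (111.33 - 100.7)/(3*0.87070837) = 4.0695
Cpk = min(Cpu, Cpl) = 2.9363

2.9363


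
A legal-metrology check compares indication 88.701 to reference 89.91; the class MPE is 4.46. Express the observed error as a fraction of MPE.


e = indication - reference = 88.701 - 89.91 = -1.2090
|e| = 1.2090
ratio = |e| / MPE = 1.2090 / 4.46
ratio = 0.2711

0.2711


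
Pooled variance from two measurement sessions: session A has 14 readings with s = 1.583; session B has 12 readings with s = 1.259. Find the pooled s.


s_p = sqrt(((n1-1)*s1^2 + (n2-1)*s2^2) / (n1+n2-2))
numerator = (14-1)*1.583^2 + (12-1)*1.259^2 = 32.576557 + 17.435891 = 50.012448
denominator = 14 + 12 - 2 = 24
s_p^2 = 50.012448 / 24 = 2.083852
s_p = sqrt(2.083852) = 1.4436

1.4436


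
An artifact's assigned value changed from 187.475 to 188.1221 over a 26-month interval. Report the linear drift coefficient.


rate = (v2 - v1) / months
= (188.1221 - 187.475) / 26
= 0.6471 / 26
= 0.0249

0.0249


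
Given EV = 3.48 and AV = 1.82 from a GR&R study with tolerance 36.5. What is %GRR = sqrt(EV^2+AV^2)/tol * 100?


GRR = sqrt(EV^2 + AV^2) = sqrt(3.48^2 + 1.82^2) = 3.9271873
%GRR = GRR / tol * 100 = 3.9271873 / 36.5 * 100
%GRR = 10.7594

10.7594


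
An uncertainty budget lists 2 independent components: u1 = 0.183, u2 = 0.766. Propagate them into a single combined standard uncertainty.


uc = sqrt(0.183^2 + 0.766^2)
uc = sqrt(0.620245)
uc = 0.7876

0.7876


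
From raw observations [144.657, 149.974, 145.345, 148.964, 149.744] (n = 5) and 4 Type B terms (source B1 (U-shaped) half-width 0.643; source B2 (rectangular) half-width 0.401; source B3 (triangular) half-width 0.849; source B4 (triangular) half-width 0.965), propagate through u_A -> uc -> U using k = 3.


mean = (144.657 + 149.974 + 145.345 + 148.964 + 149.744) / 5 = 147.7368
s = sqrt(sum((x - mean)^2)/(n-1)) = 2.5370165
u_A = s / sqrt(n) = 2.5370165 / sqrt(5) = 1.1345883
u_B1 = 0.643 / sqrt(2) = 0.45466966
u_B2 = 0.401 / sqrt(3) = 0.23151746
u_B3 = 0.849 / sqrt(6) = 0.3466028
u_B4 = 0.965 / sqrt(6) = 0.3939596
uc = sqrt(1.1345883^2 + 0.45466966^2 + 0.23151746^2 + 0.3466028^2 + 0.3939596^2) = 1.3501678
U = k * uc = 3 * 1.3501678
U = 4.0505

4.0505


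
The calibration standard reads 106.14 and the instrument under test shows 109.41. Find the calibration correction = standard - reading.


Correction = standard - reading
= 106.14 - 109.41
= -3.2700

-3.2700


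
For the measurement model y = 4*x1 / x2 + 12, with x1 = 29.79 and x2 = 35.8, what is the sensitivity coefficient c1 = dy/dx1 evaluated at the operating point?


y = 4*x1 / x2 + 12
dy/dx1 = 4/x2
Evaluate at x2 = 35.8: c1 = 4 / 35.8
c1 = 0.1117

0.1117


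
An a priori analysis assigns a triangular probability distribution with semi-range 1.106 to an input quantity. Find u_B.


u_B = half_width / sqrt(6)
u_B = 1.106 / 2.4494897
u_B = 0.4515

0.4515


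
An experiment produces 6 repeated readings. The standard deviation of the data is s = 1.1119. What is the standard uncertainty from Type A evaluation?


u_A = s / sqrt(n)
u_A = 1.1119 / sqrt(6)
u_A = 1.1119 / 2.4494897
u_A = 0.4539

0.4539


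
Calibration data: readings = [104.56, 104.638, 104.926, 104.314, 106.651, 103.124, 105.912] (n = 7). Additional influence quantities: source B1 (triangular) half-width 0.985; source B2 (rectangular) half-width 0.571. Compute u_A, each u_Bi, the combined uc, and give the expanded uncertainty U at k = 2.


mean = (104.56 + 104.638 + 104.926 + 104.314 + 106.651 + 103.124 + 105.912) / 7 = 104.875
s = sqrt(sum((x - mean)^2)/(n-1)) = 1.1378534
u_A = s / sqrt(n) = 1.1378534 / sqrt(7) = 0.43006816
u_B1 = 0.985 / sqrt(6) = 0.40212457
u_B2 = 0.571 / sqrt(3) = 0.329667
uc = sqrt(0.43006816^2 + 0.40212457^2 + 0.329667^2) = 0.67479117
U = k * uc = 2 * 0.67479117
U = 1.3496

1.3496


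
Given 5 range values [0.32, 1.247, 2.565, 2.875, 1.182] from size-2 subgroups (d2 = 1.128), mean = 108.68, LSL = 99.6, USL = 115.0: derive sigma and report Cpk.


R_bar = (0.32 + 1.247 + 2.565 + 2.875 + 1.182) / 5 = 1.6378
sigma = R_bar / d2 = 1.6378 / 1.128 = 1.4519504
Cp = (USL - LSL)/(6*sigma) = (115.0 - 99.6)/(6*1.4519504) = 1.7677
Cpu = (115.0 - 108.68)/(3*1.4519504) = 1.4509
Cpl = (108.68 - 99.6)/(3*1.4519504) = 2.0846
Cpk = min(Cpu, Cpl) = 1.4509

1.4509


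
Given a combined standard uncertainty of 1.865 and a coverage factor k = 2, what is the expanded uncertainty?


U = k * uc
U = 2 * 1.865
U = 3.7300

3.7300


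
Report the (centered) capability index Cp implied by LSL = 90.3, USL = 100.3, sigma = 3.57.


Cp = (USL - LSL) / (6 * sigma)
= (100.3 - 90.3) / (6 * 3.57)
= 10.0000 / 21.4200
= 0.4669

0.4669


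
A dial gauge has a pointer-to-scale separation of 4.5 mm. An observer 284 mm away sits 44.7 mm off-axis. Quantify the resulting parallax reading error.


error = h * offset / d
= 4.5 * 44.7 / 284
= 0.7083

0.7083


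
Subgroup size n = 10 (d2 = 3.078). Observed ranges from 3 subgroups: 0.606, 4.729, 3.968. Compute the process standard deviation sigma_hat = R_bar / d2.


R_bar = (0.606 + 4.729 + 3.968) / 3
R_bar = 9.303 / 3 = 3.101
sigma_hat = R_bar / d2 = 3.101 / 3.078 = 1.0075

1.0075


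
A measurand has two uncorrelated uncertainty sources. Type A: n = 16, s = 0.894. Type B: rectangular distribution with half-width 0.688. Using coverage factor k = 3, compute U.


u_A = s / sqrt(n) = 0.894 / sqrt(16) = 0.2235
u_B = half_width / sqrt(3) = 0.688 / sqrt(3) = 0.39721699
uc = sqrt(u_A^2 + u_B^2) = sqrt(0.2235^2 + 0.39721699^2) = 0.455778
U = k * uc = 3 * 0.455778
U = 1.3673

1.3673


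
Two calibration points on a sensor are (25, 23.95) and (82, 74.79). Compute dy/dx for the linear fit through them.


slope = (y2 - y1) / (x2 - x1)
= (74.79 - 23.95) / (82 - 25)
= 50.8400 / 57
= 0.8919

0.8919


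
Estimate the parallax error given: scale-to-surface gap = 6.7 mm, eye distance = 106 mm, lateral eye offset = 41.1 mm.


error = h * offset / d
= 6.7 * 41.1 / 106
= 2.5978

2.5978


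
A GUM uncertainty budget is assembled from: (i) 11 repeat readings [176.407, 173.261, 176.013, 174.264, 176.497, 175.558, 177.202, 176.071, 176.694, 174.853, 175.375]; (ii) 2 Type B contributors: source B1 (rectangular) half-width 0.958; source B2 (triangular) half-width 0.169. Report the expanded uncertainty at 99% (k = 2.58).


mean = (176.407 + 173.261 + 176.013 + 174.264 + 176.497 + 175.558 + 177.202 + 176.071 + 176.694 + 174.853 + 175.375) / 11 = 175.6540909
s = sqrt(sum((x - mean)^2)/(n-1)) = 1.159549
u_A = s / sqrt(n) = 1.159549 / sqrt(11) = 0.34961718
u_B1 = 0.958 / sqrt(3) = 0.55310156
u_B2 = 0.169 / sqrt(6) = 0.068993961
uc = sqrt(0.34961718^2 + 0.55310156^2 + 0.068993961^2) = 0.65796176
U = k * uc = 2.58 * 0.65796176
U = 1.6975

1.6975


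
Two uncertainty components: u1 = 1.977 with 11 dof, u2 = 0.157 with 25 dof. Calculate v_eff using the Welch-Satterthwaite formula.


uc = sqrt(u1^2 + u2^2) = sqrt(1.977^2 + 0.157^2) = 1.9832241
v_eff = uc^4 / (u1^4/v1 + u2^4/v2)
= 1.9832241^4 / (1.977^4/11 + 0.157^4/25)
= 15.469888 / 1.388806
v_eff = 11.1390

11.1390


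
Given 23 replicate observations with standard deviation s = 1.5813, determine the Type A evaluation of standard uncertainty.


u_A = s / sqrt(n)
u_A = 1.5813 / sqrt(23)
u_A = 1.5813 / 4.7958315
u_A = 0.3297

0.3297


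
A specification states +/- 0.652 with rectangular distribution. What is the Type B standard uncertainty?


u_B = half_width / sqrt(3)
u_B = 0.652 / 1.7320508
u_B = 0.3764

0.3764


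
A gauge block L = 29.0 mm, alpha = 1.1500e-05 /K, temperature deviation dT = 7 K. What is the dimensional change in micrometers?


dL = L * alpha * dT
= 29.0 * 1.1500e-05 * 7
= 0.0023345 mm
dL_um = 0.0023345 * 1000 = 2.3345 um

2.3345


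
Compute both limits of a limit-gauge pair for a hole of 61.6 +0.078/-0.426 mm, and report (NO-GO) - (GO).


GO = nominal - lower_tol (smallest hole = maximum material condition)
GO = 61.6 - 0.426 = 61.174
NO-GO = nominal + upper_tol (largest hole = least material condition)
NO-GO = 61.6 + 0.078 = 61.678
spread = NO-GO - GO = 61.678 - 61.174 = 0.5040

0.5040


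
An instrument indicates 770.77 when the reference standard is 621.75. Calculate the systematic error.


Systematic error = measured - true
= 770.77 - 621.75
= 149.0200

149.0200


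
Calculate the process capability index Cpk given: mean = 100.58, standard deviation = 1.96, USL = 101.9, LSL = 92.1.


Cpu = (USL - mean) / (3*sigma) = (101.9 - 100.58) / (3*1.96) = 0.2245
Cpl = (mean - LSL) / (3*sigma) = (100.58 - 92.1) / (3*1.96) = 1.4422
Cpk = min(Cpu, Cpl) = 0.2245

0.2245


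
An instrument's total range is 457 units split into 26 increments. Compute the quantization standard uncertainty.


resolution = range / divisions
resolution = 457 / 26 = 17.576923
u_res = resolution / (2*sqrt(3))
u_res = 17.576923 / 3.4641016
u_res = 5.0740

5.0740


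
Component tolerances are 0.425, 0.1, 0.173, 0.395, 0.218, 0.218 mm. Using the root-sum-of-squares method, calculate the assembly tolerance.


RSS = sqrt(0.425^2 + 0.1^2 + 0.173^2 + 0.395^2 + 0.218^2 + 0.218^2)
= sqrt(0.471627)
= 0.6868

0.6868


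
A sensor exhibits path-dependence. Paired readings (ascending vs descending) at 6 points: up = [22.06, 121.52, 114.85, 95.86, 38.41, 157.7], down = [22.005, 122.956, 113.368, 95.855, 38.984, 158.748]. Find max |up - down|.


|22.06 - 22.005| = 0.0550
|121.52 - 122.956| = 1.4360
|114.85 - 113.368| = 1.4820
|95.86 - 95.855| = 0.0050
|38.41 - 38.984| = 0.5740
|157.7 - 158.748| = 1.0480
hysteresis = max(diffs) = 1.4820

1.4820


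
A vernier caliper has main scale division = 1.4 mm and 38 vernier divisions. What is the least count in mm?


LC = MSD / n_div
= 1.4 / 38
= 0.0368

0.0368


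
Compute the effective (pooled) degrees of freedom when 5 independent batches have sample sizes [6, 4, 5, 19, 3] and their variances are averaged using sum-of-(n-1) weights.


nu = sum_i (n_i - 1)
nu = ((6 - 1) + (4 - 1) + (5 - 1) + (19 - 1) + (3 - 1))
nu = 5 + 3 + 4 + 18 + 2
nu = 32

32


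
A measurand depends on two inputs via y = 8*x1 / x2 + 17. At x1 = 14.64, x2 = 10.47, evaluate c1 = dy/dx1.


y = 8*x1 / x2 + 17
dy/dx1 = 8/x2
Evaluate at x2 = 10.47: c1 = 8 / 10.47
c1 = 0.7641

0.7641


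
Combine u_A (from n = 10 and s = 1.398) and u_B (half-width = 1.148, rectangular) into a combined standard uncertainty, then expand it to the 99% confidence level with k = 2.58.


u_A = s / sqrt(n) = 1.398 / sqrt(10) = 0.44208642
u_B = half_width / sqrt(3) = 1.148 / sqrt(3) = 0.66279811
uc = sqrt(u_A^2 + u_B^2) = sqrt(0.44208642^2 + 0.66279811^2) = 0.79670681
U = k * uc = 2.58 * 0.79670681
U = 2.0555

2.0555


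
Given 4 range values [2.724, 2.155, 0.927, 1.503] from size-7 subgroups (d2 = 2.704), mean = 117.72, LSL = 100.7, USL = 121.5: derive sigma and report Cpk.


R_bar = (2.724 + 2.155 + 0.927 + 1.503) / 4 = 1.82725
sigma = R_bar / d2 = 1.82725 / 2.704 = 0.67575814
Cp = (USL - LSL)/(6*sigma) = (121.5 - 100.7)/(6*0.67575814) = 5.1300
Cpu = (121.5 - 117.72)/(3*0.67575814) = 1.8646
Cpl = (117.72 - 100.7)/(3*0.67575814) = 8.3955
Cpk = min(Cpu, Cpl) = 1.8646

1.8646


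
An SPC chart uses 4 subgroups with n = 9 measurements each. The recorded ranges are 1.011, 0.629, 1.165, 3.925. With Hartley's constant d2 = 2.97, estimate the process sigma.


R_bar = (1.011 + 0.629 + 1.165 + 3.925) / 4
R_bar = 6.73 / 4 = 1.6825
sigma_hat = R_bar / d2 = 1.6825 / 2.97 = 0.5665

0.5665


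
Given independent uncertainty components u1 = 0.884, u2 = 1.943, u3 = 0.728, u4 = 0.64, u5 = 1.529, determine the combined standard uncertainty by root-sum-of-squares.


uc = sqrt(0.884^2 + 1.943^2 + 0.728^2 + 0.64^2 + 1.529^2)
uc = sqrt(7.83413)
uc = 2.7990

2.7990


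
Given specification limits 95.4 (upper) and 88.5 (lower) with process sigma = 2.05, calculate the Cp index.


Cp = (USL - LSL) / (6 * sigma)
= (95.4 - 88.5) / (6 * 2.05)
= 6.9000 / 12.3000
= 0.5610

0.5610


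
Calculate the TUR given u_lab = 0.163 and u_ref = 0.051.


TUR = u_lab / u_ref
= 0.163 / 0.051
= 3.1961

3.1961


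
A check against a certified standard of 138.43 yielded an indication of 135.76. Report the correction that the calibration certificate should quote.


Correction = standard - reading
= 138.43 - 135.76
= 2.6700

2.6700


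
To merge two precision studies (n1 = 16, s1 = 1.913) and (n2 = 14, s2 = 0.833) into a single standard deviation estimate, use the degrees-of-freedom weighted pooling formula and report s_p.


s_p = sqrt(((n1-1)*s1^2 + (n2-1)*s2^2) / (n1+n2-2))
numerator = (16-1)*1.913^2 + (14-1)*0.833^2 = 54.893535 + 9.020557 = 63.914092
denominator = 16 + 14 - 2 = 28
s_p^2 = 63.914092 / 28 = 2.2826461
s_p = sqrt(2.2826461) = 1.5108

1.5108


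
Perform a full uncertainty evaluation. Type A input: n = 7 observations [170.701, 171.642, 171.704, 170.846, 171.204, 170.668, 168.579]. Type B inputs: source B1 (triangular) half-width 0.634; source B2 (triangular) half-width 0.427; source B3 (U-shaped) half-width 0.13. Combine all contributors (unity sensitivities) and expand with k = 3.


mean = (170.701 + 171.642 + 171.704 + 170.846 + 171.204 + 170.668 + 168.579) / 7 = 170.7634286
s = sqrt(sum((x - mean)^2)/(n-1)) = 1.0521578
u_A = s / sqrt(n) = 1.0521578 / sqrt(7) = 0.39767827
u_B1 = 0.634 / sqrt(6) = 0.25882942
u_B2 = 0.427 / sqrt(6) = 0.17432202
u_B3 = 0.13 / sqrt(2) = 0.091923882
uc = sqrt(0.39767827^2 + 0.25882942^2 + 0.17432202^2 + 0.091923882^2) = 0.51378871
U = k * uc = 3 * 0.51378871
U = 1.5414

1.5414


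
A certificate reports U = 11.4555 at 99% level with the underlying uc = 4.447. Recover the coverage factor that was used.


k = U / uc
k = 11.4555 / 4.447
k = 2.576

2.576


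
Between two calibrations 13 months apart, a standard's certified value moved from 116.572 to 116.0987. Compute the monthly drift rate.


rate = (v2 - v1) / months
= (116.0987 - 116.572) / 13
= -0.4733 / 13
= -0.0364

-0.0364


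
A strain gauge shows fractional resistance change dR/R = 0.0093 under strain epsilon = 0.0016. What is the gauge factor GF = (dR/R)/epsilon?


GF = (dR/R) / epsilon
= 0.0093 / 0.0016
= 5.8125

5.8125


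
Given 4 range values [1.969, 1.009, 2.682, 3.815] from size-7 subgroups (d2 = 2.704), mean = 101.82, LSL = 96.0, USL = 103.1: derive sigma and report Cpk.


R_bar = (1.969 + 1.009 + 2.682 + 3.815) / 4 = 2.36875
sigma = R_bar / d2 = 2.36875 / 2.704 = 0.87601701
Cp = (USL - LSL)/(6*sigma) = (103.1 - 96.0)/(6*0.87601701) = 1.3508
Cpu = (103.1 - 101.82)/(3*0.87601701) = 0.4871
Cpl = (101.82 - 96.0)/(3*0.87601701) = 2.2146
Cpk = min(Cpu, Cpl) = 0.4871

0.4871


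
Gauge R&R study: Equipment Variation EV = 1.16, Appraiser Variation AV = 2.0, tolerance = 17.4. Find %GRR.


GRR = sqrt(EV^2 + AV^2) = sqrt(1.16^2 + 2.0^2) = 2.3120554
%GRR = GRR / tol * 100 = 2.3120554 / 17.4 * 100
%GRR = 13.2877

13.2877


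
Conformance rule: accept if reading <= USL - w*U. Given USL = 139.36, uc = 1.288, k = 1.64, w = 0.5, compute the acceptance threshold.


U = k * uc = 1.64 * 1.288 = 2.11232
guard band g = w * U = 0.5 * 2.11232 = 1.05616
AL = USL - g = 139.36 - 1.05616
AL = 138.3038

138.3038


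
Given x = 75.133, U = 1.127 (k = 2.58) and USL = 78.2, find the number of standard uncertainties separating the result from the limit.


u = U / k = 1.127 / 2.58 = 0.43682171
margin = |USL - x| = |78.2 - 75.133| = 3.067
z = margin / u = 3.067 / 0.43682171
z = 7.0212

7.0212


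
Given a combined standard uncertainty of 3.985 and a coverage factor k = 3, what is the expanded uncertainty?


U = k * uc
U = 3 * 3.985
U = 11.9550

11.9550


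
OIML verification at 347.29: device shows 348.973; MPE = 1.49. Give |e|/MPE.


e = indication - reference = 348.973 - 347.29 = 1.6830
|e| = 1.6830
ratio = |e| / MPE = 1.6830 / 1.49
ratio = 1.1295

1.1295


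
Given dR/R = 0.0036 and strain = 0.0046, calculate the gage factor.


GF = (dR/R) / epsilon
= 0.0036 / 0.0046
= 0.7826

0.7826


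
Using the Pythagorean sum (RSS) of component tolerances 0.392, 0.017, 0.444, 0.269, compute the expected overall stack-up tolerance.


RSS = sqrt(0.392^2 + 0.017^2 + 0.444^2 + 0.269^2)
= sqrt(0.42345)
= 0.6507

0.6507


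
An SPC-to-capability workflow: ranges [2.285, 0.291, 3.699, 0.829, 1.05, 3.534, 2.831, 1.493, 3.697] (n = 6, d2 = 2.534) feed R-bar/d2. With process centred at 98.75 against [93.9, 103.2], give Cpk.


R_bar = (2.285 + 0.291 + 3.699 + 0.829 + 1.05 + 3.534 + 2.831 + 1.493 + 3.697) / 9 = 2.1898889
sigma = R_bar / d2 = 2.1898889 / 2.534 = 0.86420241
Cp = (USL - LSL)/(6*sigma) = (103.2 - 93.9)/(6*0.86420241) = 1.7936
Cpu = (103.2 - 98.75)/(3*0.86420241) = 1.7164
Cpl = (98.75 - 93.9)/(3*0.86420241) = 1.8707
Cpk = min(Cpu, Cpl) = 1.7164

1.7164


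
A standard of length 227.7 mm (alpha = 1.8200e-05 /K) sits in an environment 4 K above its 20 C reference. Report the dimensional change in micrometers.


dL = L * alpha * dT
= 227.7 * 1.8200e-05 * 4
= 0.0165766 mm
dL_um = 0.0165766 * 1000 = 16.5766 um

16.5766


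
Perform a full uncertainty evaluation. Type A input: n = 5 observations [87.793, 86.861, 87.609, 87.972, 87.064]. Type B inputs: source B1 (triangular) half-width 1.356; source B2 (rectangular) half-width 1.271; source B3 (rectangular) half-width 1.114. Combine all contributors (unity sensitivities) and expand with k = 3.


mean = (87.793 + 86.861 + 87.609 + 87.972 + 87.064) / 5 = 87.4598
s = sqrt(sum((x - mean)^2)/(n-1)) = 0.47719252
u_A = s / sqrt(n) = 0.47719252 / sqrt(5) = 0.21340698
u_B1 = 1.356 / sqrt(6) = 0.55358468
u_B2 = 1.271 / sqrt(3) = 0.73381219
u_B3 = 1.114 / sqrt(3) = 0.6431682
uc = sqrt(0.21340698^2 + 0.55358468^2 + 0.73381219^2 + 0.6431682^2) = 1.1419913
U = k * uc = 3 * 1.1419913
U = 3.4260

3.4260


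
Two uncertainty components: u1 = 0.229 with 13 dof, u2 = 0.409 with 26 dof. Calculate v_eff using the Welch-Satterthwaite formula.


uc = sqrt(u1^2 + u2^2) = sqrt(0.229^2 + 0.409^2) = 0.46874513
v_eff = uc^4 / (u1^4/v1 + u2^4/v2)
= 0.46874513^4 / (0.229^4/13 + 0.409^4/26)
= 0.048277756 / 0.0012878096
v_eff = 37.4883

37.4883


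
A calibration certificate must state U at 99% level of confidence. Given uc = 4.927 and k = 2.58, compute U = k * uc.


U = k * uc
U = 2.58 * 4.927
U = 12.7117

12.7117


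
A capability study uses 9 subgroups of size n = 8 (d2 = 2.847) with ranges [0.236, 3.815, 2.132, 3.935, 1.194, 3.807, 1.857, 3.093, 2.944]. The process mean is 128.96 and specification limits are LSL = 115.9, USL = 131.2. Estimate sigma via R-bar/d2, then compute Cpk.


R_bar = (0.236 + 3.815 + 2.132 + 3.935 + 1.194 + 3.807 + 1.857 + 3.093 + 2.944) / 9 = 2.557
sigma = R_bar / d2 = 2.557 / 2.847 = 0.89813839
Cp = (USL - LSL)/(6*sigma) = (131.2 - 115.9)/(6*0.89813839) = 2.8392
Cpu = (131.2 - 128.96)/(3*0.89813839) = 0.8313
Cpl = (128.96 - 115.9)/(3*0.89813839) = 4.8471
Cpk = min(Cpu, Cpl) = 0.8313

0.8313


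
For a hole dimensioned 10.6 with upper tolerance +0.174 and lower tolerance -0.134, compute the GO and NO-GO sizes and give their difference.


GO = nominal - lower_tol (smallest hole = maximum material condition)
GO = 10.6 - 0.134 = 10.466
NO-GO = nominal + upper_tol (largest hole = least material condition)
NO-GO = 10.6 + 0.174 = 10.774
spread = NO-GO - GO = 10.774 - 10.466 = 0.3080

0.3080


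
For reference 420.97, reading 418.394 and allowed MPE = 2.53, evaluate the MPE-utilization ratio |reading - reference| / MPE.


e = indication - reference = 418.394 - 420.97 = -2.5760
|e| = 2.5760
ratio = |e| / MPE = 2.5760 / 2.53
ratio = 1.0182

1.0182


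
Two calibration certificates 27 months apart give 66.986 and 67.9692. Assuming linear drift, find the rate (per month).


rate = (v2 - v1) / months
= (67.9692 - 66.986) / 27
= 0.9832 / 27
= 0.0364

0.0364


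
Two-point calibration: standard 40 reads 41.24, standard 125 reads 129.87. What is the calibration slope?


slope = (y2 - y1) / (x2 - x1)
= (129.87 - 41.24) / (125 - 40)
= 88.6300 / 85
= 1.0427

1.0427


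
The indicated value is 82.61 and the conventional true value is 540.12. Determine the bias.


Systematic error = measured - true
= 82.61 - 540.12
= -457.5100

-457.5100


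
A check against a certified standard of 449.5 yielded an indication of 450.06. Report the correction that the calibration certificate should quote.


Correction = standard - reading
= 449.5 - 450.06
= -0.5600

-0.5600


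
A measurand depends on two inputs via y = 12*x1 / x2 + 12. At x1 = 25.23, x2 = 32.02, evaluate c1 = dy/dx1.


y = 12*x1 / x2 + 12
dy/dx1 = 12/x2
Evaluate at x2 = 32.02: c1 = 12 / 32.02
c1 = 0.3748

0.3748


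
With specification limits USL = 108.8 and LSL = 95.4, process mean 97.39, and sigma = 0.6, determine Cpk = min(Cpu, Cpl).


Cpu = (USL - mean) / (3*sigma) = (108.8 - 97.39) / (3*0.6) = 6.3389
Cpl = (mean - LSL) / (3*sigma) = (97.39 - 95.4) / (3*0.6) = 1.1056
Cpk = min(Cpu, Cpl) = 1.1056

1.1056


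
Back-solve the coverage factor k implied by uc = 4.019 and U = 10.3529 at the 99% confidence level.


k = U / uc
k = 10.3529 / 4.019
k = 2.576

2.576


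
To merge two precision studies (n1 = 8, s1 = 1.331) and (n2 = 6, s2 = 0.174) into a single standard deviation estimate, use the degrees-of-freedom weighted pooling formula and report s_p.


s_p = sqrt(((n1-1)*s1^2 + (n2-1)*s2^2) / (n1+n2-2))
numerator = (8-1)*1.331^2 + (6-1)*0.174^2 = 12.400927 + 0.15138 = 12.552307
denominator = 8 + 6 - 2 = 12
s_p^2 = 12.552307 / 12 = 1.0460256
s_p = sqrt(1.0460256) = 1.0228

1.0228


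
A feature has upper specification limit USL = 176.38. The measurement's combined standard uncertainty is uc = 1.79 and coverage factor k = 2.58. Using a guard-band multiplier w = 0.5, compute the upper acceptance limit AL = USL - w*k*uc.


U = k * uc = 2.58 * 1.79 = 4.6182
guard band g = w * U = 0.5 * 4.6182 = 2.3091
AL = USL - g = 176.38 - 2.3091
AL = 174.0709

174.0709


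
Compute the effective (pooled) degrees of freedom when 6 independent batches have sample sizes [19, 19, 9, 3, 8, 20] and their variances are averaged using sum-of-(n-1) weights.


nu = sum_i (n_i - 1)
nu = ((19 - 1) + (19 - 1) + (9 - 1) + (3 - 1) + (8 - 1) + (20 - 1))
nu = 18 + 18 + 8 + 2 + 7 + 19
nu = 72

72


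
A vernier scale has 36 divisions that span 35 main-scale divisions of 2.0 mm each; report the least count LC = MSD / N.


LC = MSD / n_div
= 2.0 / 36
= 0.0556

0.0556


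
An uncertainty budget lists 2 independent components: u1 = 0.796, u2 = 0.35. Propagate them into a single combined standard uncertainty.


uc = sqrt(0.796^2 + 0.35^2)
uc = sqrt(0.756116)
uc = 0.8695

0.8695


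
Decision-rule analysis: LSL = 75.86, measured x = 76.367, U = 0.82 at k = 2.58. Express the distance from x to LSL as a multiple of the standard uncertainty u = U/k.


u = U / k = 0.82 / 2.58 = 0.31782946
margin = |LSL - x| = |75.86 - 76.367| = 0.507
z = margin / u = 0.507 / 0.31782946
z = 1.5952

1.5952


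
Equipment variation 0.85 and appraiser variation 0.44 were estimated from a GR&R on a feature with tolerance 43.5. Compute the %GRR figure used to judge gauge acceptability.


GRR = sqrt(EV^2 + AV^2) = sqrt(0.85^2 + 0.44^2) = 0.95713113
%GRR = GRR / tol * 100 = 0.95713113 / 43.5 * 100
%GRR = 2.2003

2.2003


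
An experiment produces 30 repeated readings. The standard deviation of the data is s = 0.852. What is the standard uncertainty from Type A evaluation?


u_A = s / sqrt(n)
u_A = 0.852 / sqrt(30)
u_A = 0.852 / 5.4772256
u_A = 0.1556

0.1556


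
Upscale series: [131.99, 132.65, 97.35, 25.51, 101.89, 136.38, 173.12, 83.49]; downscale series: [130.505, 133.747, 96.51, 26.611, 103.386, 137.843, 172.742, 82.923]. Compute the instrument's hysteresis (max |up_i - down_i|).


|131.99 - 130.505| = 1.4850
|132.65 - 133.747| = 1.0970
|97.35 - 96.51| = 0.8400
|25.51 - 26.611| = 1.1010
|101.89 - 103.386| = 1.4960
|136.38 - 137.843| = 1.4630
|173.12 - 172.742| = 0.3780
|83.49 - 82.923| = 0.5670
hysteresis = max(diffs) = 1.4960

1.4960


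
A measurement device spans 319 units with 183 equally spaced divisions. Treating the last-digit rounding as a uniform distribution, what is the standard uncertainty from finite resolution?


resolution = range / divisions
resolution = 319 / 183 = 1.7431694
u_res = resolution / (2*sqrt(3))
u_res = 1.7431694 / 3.4641016
u_res = 0.5032

0.5032


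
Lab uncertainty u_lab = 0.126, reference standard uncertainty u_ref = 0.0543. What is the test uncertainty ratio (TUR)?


TUR = u_lab / u_ref
= 0.126 / 0.0543
= 2.3204

2.3204


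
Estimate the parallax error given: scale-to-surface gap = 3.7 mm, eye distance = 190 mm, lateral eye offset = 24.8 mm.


error = h * offset / d
= 3.7 * 24.8 / 190
= 0.4829

0.4829


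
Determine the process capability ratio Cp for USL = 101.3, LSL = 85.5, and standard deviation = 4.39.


Cp = (USL - LSL) / (6 * sigma)
= (101.3 - 85.5) / (6 * 4.39)
= 15.8000 / 26.3400
= 0.5998

0.5998


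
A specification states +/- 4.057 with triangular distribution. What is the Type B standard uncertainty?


u_B = half_width / sqrt(6)
u_B = 4.057 / 2.4494897
u_B = 1.6563

1.6563


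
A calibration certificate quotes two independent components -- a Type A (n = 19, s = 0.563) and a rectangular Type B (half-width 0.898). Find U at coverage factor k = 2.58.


u_A = s / sqrt(n) = 0.563 / sqrt(19) = 0.12916106
u_B = half_width / sqrt(3) = 0.898 / sqrt(3) = 0.51846054
uc = sqrt(u_A^2 + u_B^2) = sqrt(0.12916106^2 + 0.51846054^2) = 0.53430694
U = k * uc = 2.58 * 0.53430694
U = 1.3785

1.3785


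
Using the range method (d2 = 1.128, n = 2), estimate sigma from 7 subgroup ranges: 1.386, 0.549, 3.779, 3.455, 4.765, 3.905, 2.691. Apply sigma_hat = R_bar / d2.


R_bar = (1.386 + 0.549 + 3.779 + 3.455 + 4.765 + 3.905 + 2.691) / 7
R_bar = 20.53 / 7 = 2.9328571
sigma_hat = R_bar / d2 = 2.9328571 / 1.128 = 2.6001

2.6001


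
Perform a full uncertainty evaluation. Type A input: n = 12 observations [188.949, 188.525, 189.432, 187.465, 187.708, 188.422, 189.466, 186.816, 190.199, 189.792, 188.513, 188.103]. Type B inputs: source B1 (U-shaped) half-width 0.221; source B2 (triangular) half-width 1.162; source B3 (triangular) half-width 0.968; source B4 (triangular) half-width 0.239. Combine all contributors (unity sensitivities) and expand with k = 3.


mean = (188.949 + 188.525 + 189.432 + 187.465 + 187.708 + 188.422 + 189.466 + 186.816 + 190.199 + 189.792 + 188.513 + 188.103) / 12 = 188.6158333
s = sqrt(sum((x - mean)^2)/(n-1)) = 1.0044026
u_A = s / sqrt(n) = 1.0044026 / sqrt(12) = 0.28994606
u_B1 = 0.221 / sqrt(2) = 0.1562706
u_B2 = 1.162 / sqrt(6) = 0.47438451
u_B3 = 0.968 / sqrt(6) = 0.39518435
u_B4 = 0.239 / sqrt(6) = 0.097571341
uc = sqrt(0.28994606^2 + 0.1562706^2 + 0.47438451^2 + 0.39518435^2 + 0.097571341^2) = 0.70655553
U = k * uc = 3 * 0.70655553
U = 2.1197

2.1197
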